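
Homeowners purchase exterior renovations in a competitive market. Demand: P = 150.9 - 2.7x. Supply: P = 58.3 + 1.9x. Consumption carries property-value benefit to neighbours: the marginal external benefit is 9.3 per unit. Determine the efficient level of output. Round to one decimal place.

Social marginal benefit = demand + MEB = 160.2 - 2.7x.
Set SMB = MC: 160.2 - 2.7x = 58.3 + 1.9x → x* = 22.1522.

x* = 22.2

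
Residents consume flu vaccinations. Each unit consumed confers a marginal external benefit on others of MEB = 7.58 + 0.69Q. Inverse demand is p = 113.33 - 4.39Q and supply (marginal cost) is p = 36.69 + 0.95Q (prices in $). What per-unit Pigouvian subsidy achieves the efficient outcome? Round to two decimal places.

Social marginal benefit = demand + MEB = 120.91 - 3.70Q.
Set SMB = MC: 120.91 - 3.70Q = 36.69 + 0.95Q → Q* = 18.1118.
The Pigouvian subsidy equals MEB at Q*: 7.58 + 0.69×18.1118 = 20.0771.

subsidy = $20.08 per unit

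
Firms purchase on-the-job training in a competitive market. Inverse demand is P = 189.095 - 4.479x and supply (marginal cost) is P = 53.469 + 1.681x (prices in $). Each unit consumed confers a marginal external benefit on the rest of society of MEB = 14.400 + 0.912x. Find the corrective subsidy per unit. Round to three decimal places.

Social marginal benefit = demand + MEB = 203.495 - 3.567x.
Set SMB = MC: 203.495 - 3.567x = 53.469 + 1.681x → x* = 28.5873.
The Pigouvian subsidy equals MEB at x*: 14.400 + 0.912×28.5873 = 40.4716.

subsidy = $40.472 per unit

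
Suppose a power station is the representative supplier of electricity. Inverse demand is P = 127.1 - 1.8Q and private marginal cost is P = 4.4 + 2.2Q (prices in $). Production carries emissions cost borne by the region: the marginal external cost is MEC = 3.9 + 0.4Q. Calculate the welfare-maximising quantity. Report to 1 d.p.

Q* = 27.0

Social marginal cost = private MC + MEC = 8.3 + 2.6Q.
Set SMC = demand: 8.3 + 2.6Q = 127.1 - 1.8Q → Q* = 27.0000.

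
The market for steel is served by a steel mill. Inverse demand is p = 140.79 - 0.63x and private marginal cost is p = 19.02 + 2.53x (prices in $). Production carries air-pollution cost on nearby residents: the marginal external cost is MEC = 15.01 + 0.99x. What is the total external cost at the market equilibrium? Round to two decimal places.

$1313.45

Market equilibrium (private): 19.02 + 2.53x = 140.79 - 0.63x → x_m = 38.5348.
Total external cost = ∫₀^{x_m} (15.01 + 0.99x) dx = 15.01×38.5348 + ½×0.99×38.5348² = 1313.4481.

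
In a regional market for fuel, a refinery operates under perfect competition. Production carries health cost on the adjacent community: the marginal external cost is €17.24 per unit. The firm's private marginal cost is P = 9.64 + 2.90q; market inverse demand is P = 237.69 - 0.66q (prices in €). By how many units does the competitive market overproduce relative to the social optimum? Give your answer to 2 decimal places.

4.84 units

Market equilibrium (private): 9.64 + 2.90q = 237.69 - 0.66q → q_m = 64.0590.
Social marginal cost = private MC + MEC = 26.88 + 2.90q.
Set SMC = demand: 26.88 + 2.90q = 237.69 - 0.66q → q* = 59.2163.
Gap = |64.0590 − 59.2163| = 4.8427.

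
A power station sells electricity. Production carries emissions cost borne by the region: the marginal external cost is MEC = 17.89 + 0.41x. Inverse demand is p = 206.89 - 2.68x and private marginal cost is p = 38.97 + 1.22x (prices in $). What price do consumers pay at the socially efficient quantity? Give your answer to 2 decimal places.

Social marginal cost = private MC + MEC = 56.86 + 1.63x.
Set SMC = demand: 56.86 + 1.63x = 206.89 - 2.68x → x* = 34.8097.
Consumer price on the demand curve at x*: 206.89 − 2.68×34.8097 = 113.6000.

P = $113.60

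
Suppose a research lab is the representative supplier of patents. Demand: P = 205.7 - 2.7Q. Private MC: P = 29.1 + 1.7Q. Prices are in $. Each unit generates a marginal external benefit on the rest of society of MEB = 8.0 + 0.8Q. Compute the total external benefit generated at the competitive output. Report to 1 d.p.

Market equilibrium (private): 29.1 + 1.7Q = 205.7 - 2.7Q → Q_m = 40.1364.
Total external benefit = ∫₀^{Q_m} (8.0 + 0.8Q) dQ = 8.0×40.1364 + ½×0.8×40.1364² = 965.4634.

$965.5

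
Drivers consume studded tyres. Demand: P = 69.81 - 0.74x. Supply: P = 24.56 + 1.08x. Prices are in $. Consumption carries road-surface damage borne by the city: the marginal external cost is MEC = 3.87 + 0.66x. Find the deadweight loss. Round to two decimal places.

DWL = $82.91

Market equilibrium (private): 24.56 + 1.08x = 69.81 - 0.74x → x_m = 24.8626.
Social marginal benefit = demand − MEC = 65.94 - 1.40x.
Set SMB = MC: 65.94 - 1.40x = 24.56 + 1.08x → x* = 16.6855.
Between x* and x_m the wedge MC − SMB runs linearly from 0 to MEC(x_m), so the loss is a triangle.
DWL = ½ × 8.1771 × 20.2793 = 82.9129.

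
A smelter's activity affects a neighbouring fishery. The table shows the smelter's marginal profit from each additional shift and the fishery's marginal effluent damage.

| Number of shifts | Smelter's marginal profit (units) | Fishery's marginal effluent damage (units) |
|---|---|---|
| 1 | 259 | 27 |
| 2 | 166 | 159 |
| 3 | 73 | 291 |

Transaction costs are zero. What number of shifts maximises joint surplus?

Bargaining reaches the level where marginal profit last exceeds marginal effluent damage.
That holds through level 2 (166 ≥ 159) but not at 3 (73 < 291).

2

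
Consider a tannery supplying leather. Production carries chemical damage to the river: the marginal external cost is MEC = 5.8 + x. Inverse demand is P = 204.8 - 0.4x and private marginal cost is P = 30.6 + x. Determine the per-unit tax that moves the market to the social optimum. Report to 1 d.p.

Social marginal cost = private MC + MEC = 36.4 + 2.0x.
Set SMC = demand: 36.4 + 2.0x = 204.8 - 0.4x → x* = 70.1667.
The Pigouvian tax equals MEC at x*: 5.8 + 1.0×70.1667 = 75.9667.

tax = 76.0 per unit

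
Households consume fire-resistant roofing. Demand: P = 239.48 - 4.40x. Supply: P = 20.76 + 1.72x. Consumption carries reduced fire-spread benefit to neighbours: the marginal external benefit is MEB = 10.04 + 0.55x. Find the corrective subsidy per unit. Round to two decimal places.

Social marginal benefit = demand + MEB = 249.52 - 3.85x.
Set SMB = MC: 249.52 - 3.85x = 20.76 + 1.72x → x* = 41.0700.
The Pigouvian subsidy equals MEB at x*: 10.04 + 0.55×41.0700 = 32.6285.

subsidy = 32.63 per unit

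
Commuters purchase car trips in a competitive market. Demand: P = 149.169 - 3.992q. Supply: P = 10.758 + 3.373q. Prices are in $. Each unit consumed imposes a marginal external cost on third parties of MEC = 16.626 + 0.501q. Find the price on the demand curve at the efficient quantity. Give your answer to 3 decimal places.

P = $87.363

Social marginal benefit = demand − MEC = 132.543 - 4.493q.
Set SMB = MC: 132.543 - 4.493q = 10.758 + 3.373q → q* = 15.4825.
Consumer price on the demand curve at q*: 149.169 − 3.992×15.4825 = 87.3629.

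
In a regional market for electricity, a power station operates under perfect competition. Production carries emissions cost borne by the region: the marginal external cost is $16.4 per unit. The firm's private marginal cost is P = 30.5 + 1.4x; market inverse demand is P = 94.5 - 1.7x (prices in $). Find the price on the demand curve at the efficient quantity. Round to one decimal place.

Social marginal cost = private MC + MEC = 46.9 + 1.4x.
Set SMC = demand: 46.9 + 1.4x = 94.5 - 1.7x → x* = 15.3548.
Consumer price on the demand curve at x*: 94.5 − 1.7×15.3548 = 68.3968.

P = $68.4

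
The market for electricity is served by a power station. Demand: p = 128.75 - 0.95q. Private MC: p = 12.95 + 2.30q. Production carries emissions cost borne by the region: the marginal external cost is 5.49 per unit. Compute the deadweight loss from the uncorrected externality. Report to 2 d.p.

Market equilibrium (private): 12.95 + 2.30q = 128.75 - 0.95q → q_m = 35.6308.
Social marginal cost = private MC + MEC = 18.44 + 2.30q.
Set SMC = demand: 18.44 + 2.30q = 128.75 - 0.95q → q* = 33.9415.
Between q* and q_m the wedge SMC − demand runs linearly from 0 to MEC(q_m), so the loss is a triangle.
DWL = ½ × 1.6893 × 5.4900 = 4.6371.

DWL = 4.64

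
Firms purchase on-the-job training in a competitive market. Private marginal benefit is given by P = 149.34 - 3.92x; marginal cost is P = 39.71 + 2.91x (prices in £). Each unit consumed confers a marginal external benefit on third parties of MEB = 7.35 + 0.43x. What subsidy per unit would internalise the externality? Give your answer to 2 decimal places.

subsidy = £15.21 per unit

Social marginal benefit = demand + MEB = 156.69 - 3.49x.
Set SMB = MC: 156.69 - 3.49x = 39.71 + 2.91x → x* = 18.2781.
The Pigouvian subsidy equals MEB at x*: 7.35 + 0.43×18.2781 = 15.2096.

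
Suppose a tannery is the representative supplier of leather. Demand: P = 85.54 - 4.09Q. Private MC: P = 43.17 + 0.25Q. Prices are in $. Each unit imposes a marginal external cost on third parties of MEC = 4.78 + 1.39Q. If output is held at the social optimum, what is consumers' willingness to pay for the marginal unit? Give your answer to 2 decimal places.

P = $58.71

Social marginal cost = private MC + MEC = 47.95 + 1.64Q.
Set SMC = demand: 47.95 + 1.64Q = 85.54 - 4.09Q → Q* = 6.5602.
Consumer price on the demand curve at Q*: 85.54 − 4.09×6.5602 = 58.7088.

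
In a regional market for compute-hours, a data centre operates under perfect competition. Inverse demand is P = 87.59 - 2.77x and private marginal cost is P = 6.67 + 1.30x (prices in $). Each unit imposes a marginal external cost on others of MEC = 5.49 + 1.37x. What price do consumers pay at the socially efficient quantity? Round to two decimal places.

Social marginal cost = private MC + MEC = 12.16 + 2.67x.
Set SMC = demand: 12.16 + 2.67x = 87.59 - 2.77x → x* = 13.8658.
Consumer price on the demand curve at x*: 87.59 − 2.77×13.8658 = 49.1817.

P = $49.18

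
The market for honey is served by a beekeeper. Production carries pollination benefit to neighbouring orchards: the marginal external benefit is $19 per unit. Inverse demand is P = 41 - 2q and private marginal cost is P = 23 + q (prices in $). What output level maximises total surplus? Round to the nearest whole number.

q* = 12

Social marginal cost = private MC − MEB = 4 + q.
Set SMC = demand: 4 + q = 41 - 2q → q* = 12.3333.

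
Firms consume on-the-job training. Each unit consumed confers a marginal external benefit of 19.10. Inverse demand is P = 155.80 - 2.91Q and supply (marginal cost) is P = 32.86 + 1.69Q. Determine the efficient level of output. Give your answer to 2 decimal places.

Social marginal benefit = demand + MEB = 174.90 - 2.91Q.
Set SMB = MC: 174.90 - 2.91Q = 32.86 + 1.69Q → Q* = 30.8783.

Q* = 30.88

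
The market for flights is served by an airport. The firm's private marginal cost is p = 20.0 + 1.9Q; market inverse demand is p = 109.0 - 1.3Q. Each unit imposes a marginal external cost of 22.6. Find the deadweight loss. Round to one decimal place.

DWL = 79.8

Market equilibrium (private): 20.0 + 1.9Q = 109.0 - 1.3Q → Q_m = 27.8125.
Social marginal cost = private MC + MEC = 42.6 + 1.9Q.
Set SMC = demand: 42.6 + 1.9Q = 109.0 - 1.3Q → Q* = 20.7500.
Height of the DWL triangle at Q_m is SMC(Q_m) − demand(Q_m) = MEC(Q_m) = 22.6000.
DWL = ½ × 7.0625 × 22.6000 = 79.8063.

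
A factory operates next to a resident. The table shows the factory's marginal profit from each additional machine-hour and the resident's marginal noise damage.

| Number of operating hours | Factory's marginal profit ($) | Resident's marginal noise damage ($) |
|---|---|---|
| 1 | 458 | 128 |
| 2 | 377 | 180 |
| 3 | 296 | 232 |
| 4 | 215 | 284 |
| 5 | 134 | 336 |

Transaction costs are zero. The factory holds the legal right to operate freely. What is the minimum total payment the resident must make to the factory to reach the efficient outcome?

Left alone the factory would choose level 5 (marginal profit stays positive).
Efficient level: k* = 3 (marginal profit ≥ marginal noise damage through 3).
The resident must at least cover the factory's forgone profit from cutting 5→3: 215 + 134 = 349.

$349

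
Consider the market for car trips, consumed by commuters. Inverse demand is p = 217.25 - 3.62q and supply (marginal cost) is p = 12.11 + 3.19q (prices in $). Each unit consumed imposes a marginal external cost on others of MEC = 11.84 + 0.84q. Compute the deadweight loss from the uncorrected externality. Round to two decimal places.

DWL = $90.17

Market equilibrium (private): 12.11 + 3.19q = 217.25 - 3.62q → q_m = 30.1233.
Social marginal benefit = demand − MEC = 205.41 - 4.46q.
Set SMB = MC: 205.41 - 4.46q = 12.11 + 3.19q → q* = 25.2680.
The loss is the area between SMB and MC from q* to q_m; with linear curves that's a triangle of height MEC(q_m).
DWL = ½ × 4.8553 × 37.1436 = 90.1717.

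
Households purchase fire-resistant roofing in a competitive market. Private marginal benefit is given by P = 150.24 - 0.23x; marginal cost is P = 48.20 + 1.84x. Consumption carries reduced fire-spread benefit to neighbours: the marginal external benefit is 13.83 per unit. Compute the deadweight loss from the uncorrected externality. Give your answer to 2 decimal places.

DWL = 46.20

Market equilibrium (private): 48.20 + 1.84x = 150.24 - 0.23x → x_m = 49.2947.
Social marginal benefit = demand + MEB = 164.07 - 0.23x.
Set SMB = MC: 164.07 - 0.23x = 48.20 + 1.84x → x* = 55.9758.
Height of the DWL triangle at x_m is SMB(x_m) − MC(x_m) = MEB(x_m) = 13.8300.
DWL = ½ × 6.6811 × 13.8300 = 46.1998.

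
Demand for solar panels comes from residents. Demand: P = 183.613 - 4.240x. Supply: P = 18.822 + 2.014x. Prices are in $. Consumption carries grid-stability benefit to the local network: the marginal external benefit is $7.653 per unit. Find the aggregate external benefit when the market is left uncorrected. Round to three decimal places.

Market equilibrium (private): 18.822 + 2.014x = 183.613 - 4.240x → x_m = 26.3497.
Total external benefit = MEB × x_m = 7.653 × 26.3497 = 201.6543.

$201.654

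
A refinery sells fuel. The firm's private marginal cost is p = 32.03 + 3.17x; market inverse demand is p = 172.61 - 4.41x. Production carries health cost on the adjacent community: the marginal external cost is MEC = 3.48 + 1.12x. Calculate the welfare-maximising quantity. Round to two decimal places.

Social marginal cost = private MC + MEC = 35.51 + 4.29x.
Set SMC = demand: 35.51 + 4.29x = 172.61 - 4.41x → x* = 15.7586.

x* = 15.76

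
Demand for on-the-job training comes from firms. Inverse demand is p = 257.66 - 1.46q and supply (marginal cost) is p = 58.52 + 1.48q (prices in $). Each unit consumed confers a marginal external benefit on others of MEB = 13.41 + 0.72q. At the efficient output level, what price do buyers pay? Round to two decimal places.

Social marginal benefit = demand + MEB = 271.07 - 0.74q.
Set SMB = MC: 271.07 - 0.74q = 58.52 + 1.48q → q* = 95.7432.
Consumer price on the demand curve at q*: 257.66 − 1.46×95.7432 = 117.8749.

P = $117.87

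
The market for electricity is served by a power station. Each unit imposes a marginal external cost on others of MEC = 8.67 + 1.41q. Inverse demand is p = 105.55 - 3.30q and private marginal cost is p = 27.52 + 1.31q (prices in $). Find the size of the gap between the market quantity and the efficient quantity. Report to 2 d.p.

Market equilibrium (private): 27.52 + 1.31q = 105.55 - 3.30q → q_m = 16.9262.
Social marginal cost = private MC + MEC = 36.19 + 2.72q.
Set SMC = demand: 36.19 + 2.72q = 105.55 - 3.30q → q* = 11.5216.
Gap = |16.9262 − 11.5216| = 5.4046.

5.40 units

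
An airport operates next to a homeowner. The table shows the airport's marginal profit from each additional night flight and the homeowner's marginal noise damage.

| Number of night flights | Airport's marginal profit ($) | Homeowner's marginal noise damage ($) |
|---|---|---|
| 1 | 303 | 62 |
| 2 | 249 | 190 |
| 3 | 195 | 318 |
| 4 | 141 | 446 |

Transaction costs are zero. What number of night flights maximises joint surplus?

Bargaining reaches the level where marginal profit last exceeds marginal noise damage.
That holds through level 2 (249 ≥ 190) but not at 3 (195 < 318).

2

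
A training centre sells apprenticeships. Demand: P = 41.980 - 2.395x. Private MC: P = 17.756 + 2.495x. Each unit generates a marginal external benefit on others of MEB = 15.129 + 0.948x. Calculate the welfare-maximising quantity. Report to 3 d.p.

Social marginal cost = private MC − MEB = 2.627 + 1.547x.
Set SMC = demand: 2.627 + 1.547x = 41.980 - 2.395x → x* = 9.9830.

x* = 9.983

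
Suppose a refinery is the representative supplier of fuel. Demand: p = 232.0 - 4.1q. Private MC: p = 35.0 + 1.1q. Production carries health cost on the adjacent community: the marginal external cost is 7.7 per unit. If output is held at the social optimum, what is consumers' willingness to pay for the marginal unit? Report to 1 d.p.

Social marginal cost = private MC + MEC = 42.7 + 1.1q.
Set SMC = demand: 42.7 + 1.1q = 232.0 - 4.1q → q* = 36.4038.
Consumer price on the demand curve at q*: 232.0 − 4.1×36.4038 = 82.7444.

P = 82.7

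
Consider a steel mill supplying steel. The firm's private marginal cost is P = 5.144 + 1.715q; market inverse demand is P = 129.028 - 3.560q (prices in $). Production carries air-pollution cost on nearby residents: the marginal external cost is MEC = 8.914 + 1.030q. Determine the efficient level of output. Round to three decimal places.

Social marginal cost = private MC + MEC = 14.058 + 2.745q.
Set SMC = demand: 14.058 + 2.745q = 129.028 - 3.560q → q* = 18.2347.

q* = 18.235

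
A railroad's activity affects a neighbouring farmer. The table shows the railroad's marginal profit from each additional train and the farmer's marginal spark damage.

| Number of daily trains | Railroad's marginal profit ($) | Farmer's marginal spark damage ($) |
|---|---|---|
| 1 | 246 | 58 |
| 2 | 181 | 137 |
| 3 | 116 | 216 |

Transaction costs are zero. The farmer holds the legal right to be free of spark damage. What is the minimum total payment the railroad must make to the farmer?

$195

Efficient level: marginal profit ≥ marginal spark damage through level 2, so k* = 2.
With the farmer holding the right, the railroad must at least compensate total damage at k*: 58 + 137 = 195.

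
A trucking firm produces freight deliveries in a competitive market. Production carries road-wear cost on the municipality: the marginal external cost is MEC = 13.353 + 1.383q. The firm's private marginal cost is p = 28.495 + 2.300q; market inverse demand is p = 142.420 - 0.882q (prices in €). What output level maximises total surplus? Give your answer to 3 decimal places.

Social marginal cost = private MC + MEC = 41.848 + 3.683q.
Set SMC = demand: 41.848 + 3.683q = 142.420 - 0.882q → q* = 22.0311.

q* = 22.031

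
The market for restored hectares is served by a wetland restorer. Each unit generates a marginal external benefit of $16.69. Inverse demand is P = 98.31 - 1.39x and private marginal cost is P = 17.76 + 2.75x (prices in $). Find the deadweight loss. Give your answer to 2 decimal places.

Market equilibrium (private): 17.76 + 2.75x = 98.31 - 1.39x → x_m = 19.4565.
Social marginal cost = private MC − MEB = 1.07 + 2.75x.
Set SMC = demand: 1.07 + 2.75x = 98.31 - 1.39x → x* = 23.4879.
Height of the DWL triangle at x_m is demand(x_m) − SMC(x_m) = MEB(x_m) = 16.6900.
DWL = ½ × 4.0314 × 16.6900 = 33.6420.

DWL = $33.64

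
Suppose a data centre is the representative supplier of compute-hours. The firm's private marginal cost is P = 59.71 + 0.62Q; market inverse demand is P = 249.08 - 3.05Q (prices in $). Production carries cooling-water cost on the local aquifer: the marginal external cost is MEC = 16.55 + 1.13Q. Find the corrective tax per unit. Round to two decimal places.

Social marginal cost = private MC + MEC = 76.26 + 1.75Q.
Set SMC = demand: 76.26 + 1.75Q = 249.08 - 3.05Q → Q* = 36.0042.
The Pigouvian tax equals MEC at Q*: 16.55 + 1.13×36.0042 = 57.2347.

tax = $57.23 per unit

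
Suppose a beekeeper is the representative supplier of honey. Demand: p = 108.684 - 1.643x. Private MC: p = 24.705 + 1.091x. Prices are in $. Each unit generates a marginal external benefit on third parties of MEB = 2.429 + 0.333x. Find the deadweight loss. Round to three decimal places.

Market equilibrium (private): 24.705 + 1.091x = 108.684 - 1.643x → x_m = 30.7165.
Social marginal cost = private MC − MEB = 22.276 + 0.758x.
Set SMC = demand: 22.276 + 0.758x = 108.684 - 1.643x → x* = 35.9883.
Height of the DWL triangle at x_m is demand(x_m) − SMC(x_m) = MEB(x_m) = 12.6576.
DWL = ½ × 5.2718 × 12.6576 = 33.3642.

DWL = $33.364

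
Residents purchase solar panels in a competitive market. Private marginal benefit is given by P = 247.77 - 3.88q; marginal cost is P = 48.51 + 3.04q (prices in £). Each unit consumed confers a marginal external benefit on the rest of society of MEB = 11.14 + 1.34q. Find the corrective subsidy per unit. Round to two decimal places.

Social marginal benefit = demand + MEB = 258.91 - 2.54q.
Set SMB = MC: 258.91 - 2.54q = 48.51 + 3.04q → q* = 37.7061.
The Pigouvian subsidy equals MEB at q*: 11.14 + 1.34×37.7061 = 61.6662.

subsidy = £61.67 per unit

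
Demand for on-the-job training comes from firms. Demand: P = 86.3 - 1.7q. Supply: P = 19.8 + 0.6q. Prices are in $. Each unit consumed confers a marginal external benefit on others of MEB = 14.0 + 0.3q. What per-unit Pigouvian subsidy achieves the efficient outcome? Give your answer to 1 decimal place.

Social marginal benefit = demand + MEB = 100.3 - 1.4q.
Set SMB = MC: 100.3 - 1.4q = 19.8 + 0.6q → q* = 40.2500.
The Pigouvian subsidy equals MEB at q*: 14.0 + 0.3×40.2500 = 26.0750.

subsidy = $26.1 per unit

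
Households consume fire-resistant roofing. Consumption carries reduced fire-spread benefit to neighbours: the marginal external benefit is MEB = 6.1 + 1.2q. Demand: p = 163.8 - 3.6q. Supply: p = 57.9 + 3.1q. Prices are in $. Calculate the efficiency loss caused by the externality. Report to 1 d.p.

Market equilibrium (private): 57.9 + 3.1q = 163.8 - 3.6q → q_m = 15.8060.
Social marginal benefit = demand + MEB = 169.9 - 2.4q.
Set SMB = MC: 169.9 - 2.4q = 57.9 + 3.1q → q* = 20.3636.
The welfare-loss triangle has base |q_m − q*| and height MEB(q_m) (the vertical gap between SMB and MC is zero at q* and MEB at q_m).
DWL = ½ × 4.5576 × 25.0672 = 57.1231.

DWL = $57.1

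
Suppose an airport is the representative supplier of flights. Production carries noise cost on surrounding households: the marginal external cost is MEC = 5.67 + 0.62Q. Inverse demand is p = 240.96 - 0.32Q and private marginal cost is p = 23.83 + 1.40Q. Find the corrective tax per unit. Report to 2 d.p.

tax = 61.70 per unit

Social marginal cost = private MC + MEC = 29.50 + 2.02Q.
Set SMC = demand: 29.50 + 2.02Q = 240.96 - 0.32Q → Q* = 90.3675.
The Pigouvian tax equals MEC at Q*: 5.67 + 0.62×90.3675 = 61.6979.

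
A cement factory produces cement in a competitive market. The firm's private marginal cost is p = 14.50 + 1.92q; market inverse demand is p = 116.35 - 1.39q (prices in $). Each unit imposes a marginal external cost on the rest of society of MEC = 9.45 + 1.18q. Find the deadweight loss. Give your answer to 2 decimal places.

Market equilibrium (private): 14.50 + 1.92q = 116.35 - 1.39q → q_m = 30.7704.
Social marginal cost = private MC + MEC = 23.95 + 3.10q.
Set SMC = demand: 23.95 + 3.10q = 116.35 - 1.39q → q* = 20.5791.
The welfare-loss triangle has base |q_m − q*| and height MEC(q_m) (the vertical gap between SMC and demand is zero at q* and MEC at q_m).
DWL = ½ × 10.1913 × 45.7591 = 233.1724.

DWL = $233.17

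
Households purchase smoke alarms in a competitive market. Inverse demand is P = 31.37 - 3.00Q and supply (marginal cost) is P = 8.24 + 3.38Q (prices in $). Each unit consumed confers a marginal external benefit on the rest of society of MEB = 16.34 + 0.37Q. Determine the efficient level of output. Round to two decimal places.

Social marginal benefit = demand + MEB = 47.71 - 2.63Q.
Set SMB = MC: 47.71 - 2.63Q = 8.24 + 3.38Q → Q* = 6.5674.

Q* = 6.57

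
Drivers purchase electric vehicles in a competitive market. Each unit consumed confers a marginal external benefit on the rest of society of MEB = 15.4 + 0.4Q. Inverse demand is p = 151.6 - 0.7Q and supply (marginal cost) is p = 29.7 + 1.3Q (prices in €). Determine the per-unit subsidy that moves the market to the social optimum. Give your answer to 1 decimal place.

subsidy = €49.7 per unit

Social marginal benefit = demand + MEB = 167.0 - 0.3Q.
Set SMB = MC: 167.0 - 0.3Q = 29.7 + 1.3Q → Q* = 85.8125.
The Pigouvian subsidy equals MEB at Q*: 15.4 + 0.4×85.8125 = 49.7250.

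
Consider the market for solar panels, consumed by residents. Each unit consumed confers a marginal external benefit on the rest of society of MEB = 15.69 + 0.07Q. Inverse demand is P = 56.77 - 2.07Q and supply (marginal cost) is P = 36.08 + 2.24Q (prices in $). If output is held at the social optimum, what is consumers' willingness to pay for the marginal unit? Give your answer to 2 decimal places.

P = $39.01

Social marginal benefit = demand + MEB = 72.46 - 2.00Q.
Set SMB = MC: 72.46 - 2.00Q = 36.08 + 2.24Q → Q* = 8.5802.
Consumer price on the demand curve at Q*: 56.77 − 2.07×8.5802 = 39.0090.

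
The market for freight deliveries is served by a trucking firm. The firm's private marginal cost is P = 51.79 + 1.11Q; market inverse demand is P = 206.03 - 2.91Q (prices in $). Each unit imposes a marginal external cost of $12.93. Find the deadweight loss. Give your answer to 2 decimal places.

DWL = $20.79

Market equilibrium (private): 51.79 + 1.11Q = 206.03 - 2.91Q → Q_m = 38.3682.
Social marginal cost = private MC + MEC = 64.72 + 1.11Q.
Set SMC = demand: 64.72 + 1.11Q = 206.03 - 2.91Q → Q* = 35.1517.
Height of the DWL triangle at Q_m is SMC(Q_m) − demand(Q_m) = MEC(Q_m) = 12.9300.
DWL = ½ × 3.2165 × 12.9300 = 20.7947.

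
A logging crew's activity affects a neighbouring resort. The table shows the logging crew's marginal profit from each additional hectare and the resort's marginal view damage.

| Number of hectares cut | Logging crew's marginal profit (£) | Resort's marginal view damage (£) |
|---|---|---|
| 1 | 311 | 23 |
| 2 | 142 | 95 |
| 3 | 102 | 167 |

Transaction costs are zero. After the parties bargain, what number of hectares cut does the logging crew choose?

Bargaining reaches the level where marginal profit last exceeds marginal view damage.
That holds through level 2 (142 ≥ 95) but not at 3 (102 < 167).

2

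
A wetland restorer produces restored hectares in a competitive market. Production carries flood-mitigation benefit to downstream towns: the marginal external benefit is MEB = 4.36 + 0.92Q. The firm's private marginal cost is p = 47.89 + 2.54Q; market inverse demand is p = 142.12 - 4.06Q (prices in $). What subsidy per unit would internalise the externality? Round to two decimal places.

Social marginal cost = private MC − MEB = 43.53 + 1.62Q.
Set SMC = demand: 43.53 + 1.62Q = 142.12 - 4.06Q → Q* = 17.3574.
The Pigouvian subsidy equals MEB at Q*: 4.36 + 0.92×17.3574 = 20.3288.

subsidy = $20.33 per unit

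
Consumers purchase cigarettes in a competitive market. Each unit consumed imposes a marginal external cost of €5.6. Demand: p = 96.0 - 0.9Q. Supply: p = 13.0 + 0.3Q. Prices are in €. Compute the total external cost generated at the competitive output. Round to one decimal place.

€387.3

Market equilibrium (private): 13.0 + 0.3Q = 96.0 - 0.9Q → Q_m = 69.1667.
Total external cost = MEC × Q_m = 5.6 × 69.1667 = 387.3335.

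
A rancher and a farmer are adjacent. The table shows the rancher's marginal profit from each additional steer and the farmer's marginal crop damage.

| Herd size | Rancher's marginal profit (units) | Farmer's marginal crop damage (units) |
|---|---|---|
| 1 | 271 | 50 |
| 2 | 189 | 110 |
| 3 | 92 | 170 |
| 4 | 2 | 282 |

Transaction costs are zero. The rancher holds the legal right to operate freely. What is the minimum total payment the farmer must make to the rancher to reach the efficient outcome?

94

Left alone the rancher would choose level 4 (marginal profit stays positive).
Efficient level: k* = 2 (marginal profit ≥ marginal crop damage through 2).
The farmer must at least cover the rancher's forgone profit from cutting 4→2: 92 + 2 = 94.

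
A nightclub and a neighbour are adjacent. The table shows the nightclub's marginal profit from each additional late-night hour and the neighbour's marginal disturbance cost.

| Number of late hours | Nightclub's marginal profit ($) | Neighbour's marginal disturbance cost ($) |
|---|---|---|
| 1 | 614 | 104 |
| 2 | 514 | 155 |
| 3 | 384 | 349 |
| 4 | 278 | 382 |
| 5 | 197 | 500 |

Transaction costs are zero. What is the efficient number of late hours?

Bargaining reaches the level where marginal profit last exceeds marginal disturbance cost.
That holds through level 3 (384 ≥ 349) but not at 4 (278 < 382).

3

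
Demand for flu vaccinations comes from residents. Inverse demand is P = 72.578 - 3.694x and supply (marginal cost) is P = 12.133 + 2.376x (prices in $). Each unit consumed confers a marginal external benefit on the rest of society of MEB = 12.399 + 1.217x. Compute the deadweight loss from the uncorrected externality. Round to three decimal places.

Market equilibrium (private): 12.133 + 2.376x = 72.578 - 3.694x → x_m = 9.9580.
Social marginal benefit = demand + MEB = 84.977 - 2.477x.
Set SMB = MC: 84.977 - 2.477x = 12.133 + 2.376x → x* = 15.0101.
The loss is the area between SMB and MC from x* to x_m; with linear curves that's a triangle of height MEB(x_m).
DWL = ½ × 5.0521 × 24.5179 = 61.9334.

DWL = $61.933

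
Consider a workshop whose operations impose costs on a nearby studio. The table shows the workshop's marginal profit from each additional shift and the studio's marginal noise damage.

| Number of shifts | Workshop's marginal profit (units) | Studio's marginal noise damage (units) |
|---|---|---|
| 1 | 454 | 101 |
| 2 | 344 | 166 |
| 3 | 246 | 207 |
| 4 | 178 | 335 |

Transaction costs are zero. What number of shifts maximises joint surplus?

3

Bargaining reaches the level where marginal profit last exceeds marginal noise damage.
That holds through level 3 (246 ≥ 207) but not at 4 (178 < 335).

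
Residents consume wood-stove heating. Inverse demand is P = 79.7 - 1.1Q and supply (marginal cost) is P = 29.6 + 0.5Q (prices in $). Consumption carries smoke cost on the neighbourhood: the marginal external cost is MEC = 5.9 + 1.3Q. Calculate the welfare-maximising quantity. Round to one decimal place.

Social marginal benefit = demand − MEC = 73.8 - 2.4Q.
Set SMB = MC: 73.8 - 2.4Q = 29.6 + 0.5Q → Q* = 15.2414.

Q* = 15.2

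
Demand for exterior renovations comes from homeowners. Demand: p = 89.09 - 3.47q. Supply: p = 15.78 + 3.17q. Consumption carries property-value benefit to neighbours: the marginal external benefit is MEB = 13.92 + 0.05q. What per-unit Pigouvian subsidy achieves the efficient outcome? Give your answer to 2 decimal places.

subsidy = 14.58 per unit

Social marginal benefit = demand + MEB = 103.01 - 3.42q.
Set SMB = MC: 103.01 - 3.42q = 15.78 + 3.17q → q* = 13.2367.
The Pigouvian subsidy equals MEB at q*: 13.92 + 0.05×13.2367 = 14.5818.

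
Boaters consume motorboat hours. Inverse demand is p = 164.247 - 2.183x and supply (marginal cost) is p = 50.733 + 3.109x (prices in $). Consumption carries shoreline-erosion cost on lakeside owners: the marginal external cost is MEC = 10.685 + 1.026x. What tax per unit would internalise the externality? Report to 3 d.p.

tax = $27.384 per unit

Social marginal benefit = demand − MEC = 153.562 - 3.209x.
Set SMB = MC: 153.562 - 3.209x = 50.733 + 3.109x → x* = 16.2756.
The Pigouvian tax equals MEC at x*: 10.685 + 1.026×16.2756 = 27.3838.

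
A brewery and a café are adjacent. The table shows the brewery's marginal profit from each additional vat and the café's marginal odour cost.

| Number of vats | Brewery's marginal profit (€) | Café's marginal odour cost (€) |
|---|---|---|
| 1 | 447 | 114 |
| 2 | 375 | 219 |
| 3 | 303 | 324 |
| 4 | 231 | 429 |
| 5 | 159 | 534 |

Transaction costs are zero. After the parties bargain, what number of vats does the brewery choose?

Bargaining reaches the level where marginal profit last exceeds marginal odour cost.
That holds through level 2 (375 ≥ 219) but not at 3 (303 < 324).

2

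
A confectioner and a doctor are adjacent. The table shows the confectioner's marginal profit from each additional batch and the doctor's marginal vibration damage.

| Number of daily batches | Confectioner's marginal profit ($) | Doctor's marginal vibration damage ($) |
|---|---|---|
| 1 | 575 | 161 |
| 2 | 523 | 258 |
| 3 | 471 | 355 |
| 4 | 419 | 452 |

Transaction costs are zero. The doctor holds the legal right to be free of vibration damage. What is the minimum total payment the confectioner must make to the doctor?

Efficient level: marginal profit ≥ marginal vibration damage through level 3, so k* = 3.
With the doctor holding the right, the confectioner must at least compensate total damage at k*: 161 + 258 + 355 = 774.

$774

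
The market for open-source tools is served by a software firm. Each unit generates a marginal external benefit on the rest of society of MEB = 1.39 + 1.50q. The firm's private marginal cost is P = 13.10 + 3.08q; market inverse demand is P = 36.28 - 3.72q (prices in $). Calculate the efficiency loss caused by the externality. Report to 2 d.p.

DWL = $3.99

Market equilibrium (private): 13.10 + 3.08q = 36.28 - 3.72q → q_m = 3.4088.
Social marginal cost = private MC − MEB = 11.71 + 1.58q.
Set SMC = demand: 11.71 + 1.58q = 36.28 - 3.72q → q* = 4.6358.
The loss is the area between SMC and demand from q* to q_m; with linear curves that's a triangle of height MEB(q_m).
DWL = ½ × 1.2270 × 6.5032 = 3.9897.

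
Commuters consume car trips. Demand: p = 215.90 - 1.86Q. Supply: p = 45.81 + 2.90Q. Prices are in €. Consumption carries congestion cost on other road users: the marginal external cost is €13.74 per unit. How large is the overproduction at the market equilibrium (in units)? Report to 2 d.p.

Market equilibrium (private): 45.81 + 2.90Q = 215.90 - 1.86Q → Q_m = 35.7332.
Social marginal benefit = demand − MEC = 202.16 - 1.86Q.
Set SMB = MC: 202.16 - 1.86Q = 45.81 + 2.90Q → Q* = 32.8466.
Gap = |35.7332 − 32.8466| = 2.8866.

2.89 units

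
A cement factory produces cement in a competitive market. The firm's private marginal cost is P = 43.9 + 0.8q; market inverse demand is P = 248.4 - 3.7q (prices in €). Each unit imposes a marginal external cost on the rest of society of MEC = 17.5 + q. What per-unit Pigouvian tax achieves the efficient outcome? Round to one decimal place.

Social marginal cost = private MC + MEC = 61.4 + 1.8q.
Set SMC = demand: 61.4 + 1.8q = 248.4 - 3.7q → q* = 34.0000.
The Pigouvian tax equals MEC at q*: 17.5 + 1.0×34.0000 = 51.5000.

tax = €51.5 per unit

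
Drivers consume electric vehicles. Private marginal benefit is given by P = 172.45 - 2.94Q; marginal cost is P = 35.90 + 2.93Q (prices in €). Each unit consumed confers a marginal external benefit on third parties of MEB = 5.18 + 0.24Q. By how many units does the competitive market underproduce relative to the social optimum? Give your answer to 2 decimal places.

Market equilibrium (private): 35.90 + 2.93Q = 172.45 - 2.94Q → Q_m = 23.2624.
Social marginal benefit = demand + MEB = 177.63 - 2.70Q.
Set SMB = MC: 177.63 - 2.70Q = 35.90 + 2.93Q → Q* = 25.1741.
Gap = |23.2624 − 25.1741| = 1.9117.

1.91 units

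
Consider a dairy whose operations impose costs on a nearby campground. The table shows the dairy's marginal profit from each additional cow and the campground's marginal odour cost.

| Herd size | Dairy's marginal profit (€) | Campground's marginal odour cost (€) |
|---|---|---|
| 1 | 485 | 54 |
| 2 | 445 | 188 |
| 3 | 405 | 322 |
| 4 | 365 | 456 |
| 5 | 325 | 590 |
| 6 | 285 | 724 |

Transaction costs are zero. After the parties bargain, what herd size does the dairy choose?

Bargaining reaches the level where marginal profit last exceeds marginal odour cost.
That holds through level 3 (405 ≥ 322) but not at 4 (365 < 456).

3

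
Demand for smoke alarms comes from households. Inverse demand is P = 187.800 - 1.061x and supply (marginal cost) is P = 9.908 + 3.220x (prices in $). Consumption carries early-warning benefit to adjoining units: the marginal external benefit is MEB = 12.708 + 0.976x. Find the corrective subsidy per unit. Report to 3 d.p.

subsidy = $68.994 per unit

Social marginal benefit = demand + MEB = 200.508 - 0.085x.
Set SMB = MC: 200.508 - 0.085x = 9.908 + 3.220x → x* = 57.6702.
The Pigouvian subsidy equals MEB at x*: 12.708 + 0.976×57.6702 = 68.9941.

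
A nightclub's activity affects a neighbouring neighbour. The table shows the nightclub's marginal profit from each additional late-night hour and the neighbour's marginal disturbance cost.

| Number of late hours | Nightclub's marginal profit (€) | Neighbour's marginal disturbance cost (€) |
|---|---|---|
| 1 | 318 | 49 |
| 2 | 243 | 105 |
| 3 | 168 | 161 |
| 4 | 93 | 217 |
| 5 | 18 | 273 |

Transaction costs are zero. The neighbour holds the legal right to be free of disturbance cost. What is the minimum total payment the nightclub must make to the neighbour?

Efficient level: marginal profit ≥ marginal disturbance cost through level 3, so k* = 3.
With the neighbour holding the right, the nightclub must at least compensate total damage at k*: 49 + 105 + 161 = 315.

€315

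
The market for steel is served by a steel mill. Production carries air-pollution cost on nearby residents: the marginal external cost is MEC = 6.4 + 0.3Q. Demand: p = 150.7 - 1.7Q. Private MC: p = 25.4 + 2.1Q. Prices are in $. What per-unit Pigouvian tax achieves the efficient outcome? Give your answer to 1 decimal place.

Social marginal cost = private MC + MEC = 31.8 + 2.4Q.
Set SMC = demand: 31.8 + 2.4Q = 150.7 - 1.7Q → Q* = 29.0000.
The Pigouvian tax equals MEC at Q*: 6.4 + 0.3×29.0000 = 15.1000.

tax = $15.1 per unit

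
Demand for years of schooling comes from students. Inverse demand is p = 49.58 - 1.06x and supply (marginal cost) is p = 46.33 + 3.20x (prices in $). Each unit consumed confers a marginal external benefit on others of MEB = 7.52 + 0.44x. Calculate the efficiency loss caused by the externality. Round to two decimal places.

Market equilibrium (private): 46.33 + 3.20x = 49.58 - 1.06x → x_m = 0.7629.
Social marginal benefit = demand + MEB = 57.10 - 0.62x.
Set SMB = MC: 57.10 - 0.62x = 46.33 + 3.20x → x* = 2.8194.
Height of the DWL triangle at x_m is SMB(x_m) − MC(x_m) = MEB(x_m) = 7.8557.
DWL = ½ × 2.0565 × 7.8557 = 8.0776.

DWL = $8.08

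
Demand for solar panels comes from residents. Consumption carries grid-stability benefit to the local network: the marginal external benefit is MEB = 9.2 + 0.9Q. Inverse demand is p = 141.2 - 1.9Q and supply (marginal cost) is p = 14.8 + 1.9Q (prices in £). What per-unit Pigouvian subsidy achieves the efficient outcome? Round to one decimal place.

subsidy = £51.3 per unit

Social marginal benefit = demand + MEB = 150.4 - Q.
Set SMB = MC: 150.4 - Q = 14.8 + 1.9Q → Q* = 46.7586.
The Pigouvian subsidy equals MEB at Q*: 9.2 + 0.9×46.7586 = 51.2827.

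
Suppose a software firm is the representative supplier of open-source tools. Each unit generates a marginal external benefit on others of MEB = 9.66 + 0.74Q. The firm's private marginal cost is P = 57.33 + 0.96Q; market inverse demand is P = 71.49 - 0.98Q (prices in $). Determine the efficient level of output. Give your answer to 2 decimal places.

Q* = 19.85

Social marginal cost = private MC − MEB = 47.67 + 0.22Q.
Set SMC = demand: 47.67 + 0.22Q = 71.49 - 0.98Q → Q* = 19.8500.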